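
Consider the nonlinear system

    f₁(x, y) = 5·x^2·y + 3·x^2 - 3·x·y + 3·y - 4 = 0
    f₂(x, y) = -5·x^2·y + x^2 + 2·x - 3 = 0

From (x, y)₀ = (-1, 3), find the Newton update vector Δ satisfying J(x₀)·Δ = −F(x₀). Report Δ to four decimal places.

At (-1, 3): F = (32.0000, -19.0000).
Jacobian J = [[10·x·y + 6·x - 3·y, 5·x^2 - 3·x + 3], [-10·x·y + 2·x + 2, -5·x^2]].
At the point, J = [[-45.0000, 11.0000], [30.0000, -5.0000]] (det J = -105.0000).
Solving J·Δ = −F gives Δ = (0.4667, -1.0000).

(0.4667, -1.0000)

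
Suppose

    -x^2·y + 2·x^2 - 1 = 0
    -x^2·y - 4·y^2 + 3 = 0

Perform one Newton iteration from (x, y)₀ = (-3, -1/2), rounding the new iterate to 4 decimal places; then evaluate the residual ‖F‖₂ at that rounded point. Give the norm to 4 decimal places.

At (-3, -1/2): F = (21.5000, 6.5000).
Jacobian J = [[-2·x·y + 4·x, -x^2], [-2·x·y, -x^2 - 8·y]].
At the point, J = [[-15.0000, -9.0000], [-3.0000, -5.0000]] (det J = 48.0000).
Solving J·Δ = −F gives Δ = (1.0208, 0.6875).
Then the next iterate is (x, y)₁ = (-1.9792, 0.1875).
Re-evaluating at (-1.9792, 0.1875): F = (6.099984, 2.124894), so ‖F‖₂ = 6.4595.

6.4595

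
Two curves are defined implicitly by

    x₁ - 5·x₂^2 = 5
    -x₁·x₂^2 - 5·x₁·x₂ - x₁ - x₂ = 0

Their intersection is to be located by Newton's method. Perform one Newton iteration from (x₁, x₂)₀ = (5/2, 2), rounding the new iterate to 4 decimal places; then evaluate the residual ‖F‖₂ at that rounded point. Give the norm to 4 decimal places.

At (5/2, 2): F = (-22.5000, -39.5000).
Jacobian J = [[1, -10·x₂], [-x₂^2 - 5·x₂ - 1, -2·x₁·x₂ - 5·x₁ - 1]].
At the point, J = [[1.0000, -20.0000], [-15.0000, -23.5000]] (det J = -323.5000).
Solving J·Δ = −F gives Δ = (-0.8076, -1.1654).
Then the next iterate is (x₁, x₂)₁ = (1.6924, 0.8346).
Re-evaluating at (1.6924, 0.8346): F = (-6.790386, -10.768239), so ‖F‖₂ = 12.7304.

12.7304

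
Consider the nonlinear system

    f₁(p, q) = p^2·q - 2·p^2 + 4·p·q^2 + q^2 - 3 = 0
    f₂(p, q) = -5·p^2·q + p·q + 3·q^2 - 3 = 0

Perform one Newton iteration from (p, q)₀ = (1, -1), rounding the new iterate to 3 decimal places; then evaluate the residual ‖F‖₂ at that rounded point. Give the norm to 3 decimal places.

At (1, -1): F = (-1.000, 4.000).
Jacobian J = [[2·p·q - 4·p + 4·q^2, p^2 + 8·p·q + 2·q], [-10·p·q + q, -5·p^2 + p + 6·q]].
At the point, J = [[-2.000, -9.000], [9.000, -10.000]] (det J = 101.000).
Solving J·Δ = −F gives Δ = (-0.455, -0.010).
Then the next iterate is (p, q)₁ = (0.545, -1.010).
Re-evaluating at (0.545, -1.010): F = (-0.65013, 1.00983), so ‖F‖₂ = 1.201.

1.201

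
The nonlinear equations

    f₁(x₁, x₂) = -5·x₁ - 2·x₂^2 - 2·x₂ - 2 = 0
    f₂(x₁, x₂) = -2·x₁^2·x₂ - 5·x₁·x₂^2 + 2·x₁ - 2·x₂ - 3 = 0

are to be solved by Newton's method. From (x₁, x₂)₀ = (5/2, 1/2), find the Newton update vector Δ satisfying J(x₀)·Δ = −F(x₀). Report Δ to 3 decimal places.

(-3.377, 0.221)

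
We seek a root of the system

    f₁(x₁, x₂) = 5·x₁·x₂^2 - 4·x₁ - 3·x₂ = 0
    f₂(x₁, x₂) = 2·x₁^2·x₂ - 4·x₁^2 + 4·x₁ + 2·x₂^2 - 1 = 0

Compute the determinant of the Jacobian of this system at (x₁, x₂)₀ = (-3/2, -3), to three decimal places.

-1735.500

J = [[5·x₂^2 - 4, 10·x₁·x₂ - 3], [4·x₁·x₂ - 8·x₁ + 4, 2·x₁^2 + 4·x₂]].
At the point, J = [[41.000, 42.000], [34.000, -7.500]].
det J = -1735.500.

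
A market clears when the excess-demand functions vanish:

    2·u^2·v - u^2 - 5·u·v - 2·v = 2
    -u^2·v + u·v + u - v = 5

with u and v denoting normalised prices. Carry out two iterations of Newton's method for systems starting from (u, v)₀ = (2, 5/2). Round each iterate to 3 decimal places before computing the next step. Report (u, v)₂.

At (2, 5/2): F = (-16.000, -10.500).
Jacobian J = [[4·u·v - 2·u - 5·v, 2·u^2 - 5·u - 2], [-2·u·v + v + 1, -u^2 + u - 1]].
At the point, J = [[3.500, -4.000], [-6.500, -3.000]] (det J = -36.500).
Solving J·Δ = −F gives Δ = (0.164, -3.856).
Then the next iterate is (u, v)₁ = (2.164, -1.356).
Round to (2.164, -1.356) and repeat: F = (-1.99899, 1.93562), J = [[-9.28554, -3.45421], [5.51277, -3.51890]].
Δ = (-0.265, 0.134), so (u, v)₂ = (1.899, -1.222).

(1.899, -1.222)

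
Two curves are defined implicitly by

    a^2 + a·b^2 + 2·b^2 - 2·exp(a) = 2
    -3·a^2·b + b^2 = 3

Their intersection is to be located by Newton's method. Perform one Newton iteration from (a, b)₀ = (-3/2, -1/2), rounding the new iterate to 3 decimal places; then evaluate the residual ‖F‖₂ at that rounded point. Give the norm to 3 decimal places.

At (-3/2, -1/2): F = (-0.07126, 0.625).
Jacobian J = [[2·a + b^2 - 2·exp(a), 2·a·b + 4·b], [-6·a·b, -3·a^2 + 2·b]].
At the point, J = [[-3.19626, -0.500], [-4.500, -7.750]] (det J = 22.52102).
Solving J·Δ = −F gives Δ = (-0.038, 0.103).
Then the next iterate is (a, b)₁ = (-1.538, -0.397).
Re-evaluating at (-1.538, -0.397): F = (0.00864, -0.02515), so ‖F‖₂ = 0.027.

0.027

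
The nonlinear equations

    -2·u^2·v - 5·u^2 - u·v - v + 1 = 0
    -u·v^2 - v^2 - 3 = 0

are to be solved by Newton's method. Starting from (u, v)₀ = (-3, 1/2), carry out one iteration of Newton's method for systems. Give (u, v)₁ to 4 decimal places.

(-0.8507, 2.0187)

At (-3, 1/2): F = (-52.0000, -2.5000).
Jacobian J = [[-4·u·v - 10·u - v, -2·u^2 - u - 1], [-v^2, -2·u·v - 2·v]].
At the point, J = [[35.5000, -16.0000], [-0.2500, 2.0000]] (det J = 67.0000).
Solving J·Δ = −F gives Δ = (2.1493, 1.5187).
Then the next iterate is (u, v)₁ = (-0.8507, 2.0187).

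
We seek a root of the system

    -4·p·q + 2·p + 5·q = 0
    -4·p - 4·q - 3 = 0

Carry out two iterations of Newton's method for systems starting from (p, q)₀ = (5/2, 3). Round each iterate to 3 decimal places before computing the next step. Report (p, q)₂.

At (5/2, 3): F = (-10.000, -25.000).
Jacobian J = [[-4·q + 2, -4·p + 5], [-4, -4]].
At the point, J = [[-10.000, -5.000], [-4.000, -4.000]] (det J = 20.000).
Solving J·Δ = −F gives Δ = (4.250, -10.500).
Then the next iterate is (p, q)₁ = (6.750, -7.500).
Round to (6.750, -7.500) and repeat: F = (178.500, 0.000), J = [[32.000, -22.000], [-4.000, -4.000]].
Δ = (-3.306, 3.306), so (p, q)₂ = (3.444, -4.194).

(3.444, -4.194)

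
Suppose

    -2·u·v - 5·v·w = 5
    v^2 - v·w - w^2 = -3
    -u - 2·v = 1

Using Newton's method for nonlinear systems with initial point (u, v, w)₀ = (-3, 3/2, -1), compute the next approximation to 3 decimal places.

(-1.383, 0.192, -2.032)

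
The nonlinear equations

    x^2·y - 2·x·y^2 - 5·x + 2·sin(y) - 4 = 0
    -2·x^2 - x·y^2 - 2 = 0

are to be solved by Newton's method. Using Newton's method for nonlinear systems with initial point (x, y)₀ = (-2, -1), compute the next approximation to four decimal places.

At (-2, -1): F = (4.317058, -8.0000).
Jacobian J = [[2·x·y - 2·y^2 - 5, x^2 - 4·x·y + 2·cos(y)], [-4·x - y^2, -2·x·y]].
At the point, J = [[-3.0000, -2.919395], [7.0000, -4.0000]] (det J = 32.435768).
Solving J·Δ = −F gives Δ = (1.2524, 0.1917).
Then the next iterate is (x, y)₁ = (-0.7476, -0.8083).

(-0.7476, -0.8083)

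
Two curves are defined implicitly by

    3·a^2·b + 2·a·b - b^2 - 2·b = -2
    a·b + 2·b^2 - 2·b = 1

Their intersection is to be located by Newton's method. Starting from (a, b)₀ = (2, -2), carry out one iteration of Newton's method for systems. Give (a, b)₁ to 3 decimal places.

(1.562, -1.015)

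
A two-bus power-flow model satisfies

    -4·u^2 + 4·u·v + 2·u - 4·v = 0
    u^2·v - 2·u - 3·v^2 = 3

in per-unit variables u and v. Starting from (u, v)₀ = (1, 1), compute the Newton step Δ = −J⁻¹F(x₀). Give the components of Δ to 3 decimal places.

At (1, 1): F = (-2.000, -7.000).
Jacobian J = [[-8·u + 4·v + 2, 4·u - 4], [2·u·v - 2, u^2 - 6·v]].
At the point, J = [[-2.000, 0.000], [0.000, -5.000]] (det J = 10.000).
Solving J·Δ = −F gives Δ = (-1.000, -1.400).

(-1.000, -1.400)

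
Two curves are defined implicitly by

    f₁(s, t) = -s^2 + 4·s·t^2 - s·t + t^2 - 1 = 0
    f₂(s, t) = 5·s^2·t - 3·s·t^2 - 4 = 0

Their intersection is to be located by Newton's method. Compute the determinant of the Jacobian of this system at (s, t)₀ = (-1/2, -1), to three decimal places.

-15.500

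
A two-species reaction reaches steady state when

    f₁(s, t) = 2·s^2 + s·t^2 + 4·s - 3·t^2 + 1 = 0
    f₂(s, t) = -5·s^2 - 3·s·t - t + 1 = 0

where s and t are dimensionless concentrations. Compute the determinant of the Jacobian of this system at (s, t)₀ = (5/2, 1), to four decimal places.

J = [[4·s + t^2 + 4, 2·s·t - 6·t], [-10·s - 3·t, -3·s - 1]].
At the point, J = [[15.0000, -1.0000], [-28.0000, -8.5000]].
det J = -155.5000.

-155.5000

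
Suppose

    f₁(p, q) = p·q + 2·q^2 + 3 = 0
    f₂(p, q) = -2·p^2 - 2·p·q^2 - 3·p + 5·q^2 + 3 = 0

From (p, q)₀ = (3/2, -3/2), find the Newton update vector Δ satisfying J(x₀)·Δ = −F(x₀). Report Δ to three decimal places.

At (3/2, -3/2): F = (5.250, -1.500).
Jacobian J = [[q, p + 4·q], [-4·p - 2·q^2 - 3, -4·p·q + 10·q]].
At the point, J = [[-1.500, -4.500], [-13.500, -6.000]] (det J = -51.750).
Solving J·Δ = −F gives Δ = (-0.739, 1.413).

(-0.739, 1.413)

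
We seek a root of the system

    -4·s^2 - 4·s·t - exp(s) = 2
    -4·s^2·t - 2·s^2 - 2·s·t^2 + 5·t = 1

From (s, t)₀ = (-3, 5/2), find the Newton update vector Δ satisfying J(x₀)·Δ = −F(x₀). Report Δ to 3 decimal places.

(0.984, -0.473)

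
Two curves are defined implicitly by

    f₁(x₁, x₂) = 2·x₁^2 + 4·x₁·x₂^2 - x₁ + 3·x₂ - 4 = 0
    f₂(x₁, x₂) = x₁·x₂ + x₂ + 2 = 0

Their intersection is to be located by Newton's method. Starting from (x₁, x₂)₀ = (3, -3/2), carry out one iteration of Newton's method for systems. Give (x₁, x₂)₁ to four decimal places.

At (3, -3/2): F = (33.5000, -4.0000).
Jacobian J = [[4·x₁ + 4·x₂^2 - 1, 8·x₁·x₂ + 3], [x₂, x₁ + 1]].
At the point, J = [[20.0000, -33.0000], [-1.5000, 4.0000]] (det J = 30.5000).
Solving J·Δ = −F gives Δ = (-0.0656, 0.9754).
Then the next iterate is (x₁, x₂)₁ = (2.9344, -0.5246).

(2.9344, -0.5246)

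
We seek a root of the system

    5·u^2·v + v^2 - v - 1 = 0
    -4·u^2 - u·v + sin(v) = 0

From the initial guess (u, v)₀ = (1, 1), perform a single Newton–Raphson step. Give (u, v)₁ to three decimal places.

(0.532, 1.113)

At (1, 1): F = (4.000, -4.15853).
Jacobian J = [[10·u·v, 5·u^2 + 2·v - 1], [-8·u - v, -u + cos(v)]].
At the point, J = [[10.000, 6.000], [-9.000, -0.45970]] (det J = 49.40302).
Solving J·Δ = −F gives Δ = (-0.468, 0.113).
Then the next iterate is (u, v)₁ = (0.532, 1.113).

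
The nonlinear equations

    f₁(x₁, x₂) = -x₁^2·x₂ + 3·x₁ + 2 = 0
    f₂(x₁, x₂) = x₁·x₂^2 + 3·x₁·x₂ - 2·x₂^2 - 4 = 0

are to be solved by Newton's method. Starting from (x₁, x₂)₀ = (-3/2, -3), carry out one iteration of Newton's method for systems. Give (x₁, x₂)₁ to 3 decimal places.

(-1.292, -1.667)

At (-3/2, -3): F = (4.250, -22.000).
Jacobian J = [[-2·x₁·x₂ + 3, -x₁^2], [x₂^2 + 3·x₂, 2·x₁·x₂ + 3·x₁ - 4·x₂]].
At the point, J = [[-6.000, -2.250], [0.000, 16.500]] (det J = -99.000).
Solving J·Δ = −F gives Δ = (0.208, 1.333).
Then the next iterate is (x₁, x₂)₁ = (-1.292, -1.667).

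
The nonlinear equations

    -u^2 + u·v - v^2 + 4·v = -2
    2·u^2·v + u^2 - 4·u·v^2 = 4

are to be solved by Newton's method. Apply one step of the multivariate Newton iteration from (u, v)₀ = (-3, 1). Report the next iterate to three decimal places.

(-2.048, 0.665)

At (-3, 1): F = (-7.000, 35.000).
Jacobian J = [[-2·u + v, u - 2·v + 4], [4·u·v + 2·u - 4·v^2, 2·u^2 - 8·u·v]].
At the point, J = [[7.000, -1.000], [-22.000, 42.000]] (det J = 272.000).
Solving J·Δ = −F gives Δ = (0.952, -0.335).
Then the next iterate is (u, v)₁ = (-2.048, 0.665).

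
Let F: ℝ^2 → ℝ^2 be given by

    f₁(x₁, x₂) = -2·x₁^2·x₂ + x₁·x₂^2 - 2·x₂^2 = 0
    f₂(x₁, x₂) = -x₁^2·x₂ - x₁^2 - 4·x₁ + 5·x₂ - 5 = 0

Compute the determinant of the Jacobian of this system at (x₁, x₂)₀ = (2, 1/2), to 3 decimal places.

-83.750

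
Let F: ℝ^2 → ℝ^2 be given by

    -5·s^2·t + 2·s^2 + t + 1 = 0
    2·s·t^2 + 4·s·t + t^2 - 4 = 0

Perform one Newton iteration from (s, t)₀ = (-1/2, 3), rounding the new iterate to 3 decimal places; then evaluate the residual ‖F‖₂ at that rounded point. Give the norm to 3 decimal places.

10.258

At (-1/2, 3): F = (0.750, -10.000).
Jacobian J = [[-10·s·t + 4·s, -5·s^2 + 1], [2·t^2 + 4·t, 4·s·t + 4·s + 2·t]].
At the point, J = [[13.000, -0.250], [30.000, -2.000]] (det J = -18.500).
Solving J·Δ = −F gives Δ = (-0.216, -8.243).
Then the next iterate is (s, t)₁ = (-0.716, -5.243).
Re-evaluating at (-0.716, -5.243): F = (10.22159, -0.85932), so ‖F‖₂ = 10.258.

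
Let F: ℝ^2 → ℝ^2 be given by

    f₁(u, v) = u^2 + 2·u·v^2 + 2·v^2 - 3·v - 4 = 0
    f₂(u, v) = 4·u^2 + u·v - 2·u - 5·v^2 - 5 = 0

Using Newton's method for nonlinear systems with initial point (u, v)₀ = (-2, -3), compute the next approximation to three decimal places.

At (-2, -3): F = (-9.000, -24.000).
Jacobian J = [[2·u + 2·v^2, 4·u·v + 4·v - 3], [8·u + v - 2, u - 10·v]].
At the point, J = [[14.000, 9.000], [-21.000, 28.000]] (det J = 581.000).
Solving J·Δ = −F gives Δ = (0.062, 0.904).
Then the next iterate is (u, v)₁ = (-1.938, -2.096).

(-1.938, -2.096)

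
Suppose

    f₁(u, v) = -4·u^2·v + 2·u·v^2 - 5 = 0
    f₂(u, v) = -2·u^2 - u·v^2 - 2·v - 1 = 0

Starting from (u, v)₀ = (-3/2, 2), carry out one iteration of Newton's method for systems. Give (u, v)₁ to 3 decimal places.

At (-3/2, 2): F = (-35.000, -3.500).
Jacobian J = [[-8·u·v + 2·v^2, -4·u^2 + 4·u·v], [-4·u - v^2, -2·u·v - 2]].
At the point, J = [[32.000, -21.000], [2.000, 4.000]] (det J = 170.000).
Solving J·Δ = −F gives Δ = (1.256, 0.247).
Then the next iterate is (u, v)₁ = (-0.244, 2.247).

(-0.244, 2.247)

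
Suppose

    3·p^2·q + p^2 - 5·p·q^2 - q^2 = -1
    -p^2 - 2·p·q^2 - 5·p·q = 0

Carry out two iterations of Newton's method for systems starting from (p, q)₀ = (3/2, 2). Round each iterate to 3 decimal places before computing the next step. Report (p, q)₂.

At (3/2, 2): F = (-17.250, -29.250).
Jacobian J = [[6·p·q + 2·p - 5·q^2, 3·p^2 - 10·p·q - 2·q], [-2·p - 2·q^2 - 5·q, -4·p·q - 5·p]].
At the point, J = [[1.000, -27.250], [-21.000, -19.500]] (det J = -591.750).
Solving J·Δ = −F gives Δ = (-0.779, -0.662).
Then the next iterate is (p, q)₁ = (0.721, 1.338).
Round to (0.721, 1.338) and repeat: F = (-4.63759, -7.92486), J = [[-1.72103, -10.76346], [-11.71249, -7.46379]].
Δ = (-0.448, -0.359), so (p, q)₂ = (0.273, 0.979).

(0.273, 0.979)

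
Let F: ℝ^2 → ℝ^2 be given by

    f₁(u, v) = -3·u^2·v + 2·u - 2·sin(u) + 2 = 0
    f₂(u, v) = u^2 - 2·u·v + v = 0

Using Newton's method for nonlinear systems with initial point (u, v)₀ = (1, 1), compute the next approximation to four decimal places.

At (1, 1): F = (-0.682942, 0.0000).
Jacobian J = [[-6·u·v - 2·cos(u) + 2, -3·u^2], [2·u - 2·v, -2·u + 1]].
At the point, J = [[-5.080605, -3.0000], [0.0000, -1.0000]] (det J = 5.080605).
Solving J·Δ = −F gives Δ = (-0.1344, 0.0000).
Then the next iterate is (u, v)₁ = (0.8656, 1.0000).

(0.8656, 1.0000)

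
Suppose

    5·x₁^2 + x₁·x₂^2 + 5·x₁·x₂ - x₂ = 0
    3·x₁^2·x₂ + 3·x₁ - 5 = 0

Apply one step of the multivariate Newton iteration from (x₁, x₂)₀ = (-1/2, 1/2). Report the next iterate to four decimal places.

(5.2899, -2.9130)

At (-1/2, 1/2): F = (-0.6250, -6.1250).
Jacobian J = [[10·x₁ + x₂^2 + 5·x₂, 2·x₁·x₂ + 5·x₁ - 1], [6·x₁·x₂ + 3, 3·x₁^2]].
At the point, J = [[-2.2500, -4.0000], [1.5000, 0.7500]] (det J = 4.3125).
Solving J·Δ = −F gives Δ = (5.7899, -3.4130).
Then the next iterate is (x₁, x₂)₁ = (5.2899, -2.9130).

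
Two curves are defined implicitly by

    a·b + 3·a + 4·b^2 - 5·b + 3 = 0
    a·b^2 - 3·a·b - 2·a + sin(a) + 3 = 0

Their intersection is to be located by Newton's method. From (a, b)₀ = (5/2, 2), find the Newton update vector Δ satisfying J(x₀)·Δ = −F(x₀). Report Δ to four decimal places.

(-1.8130, -0.9211)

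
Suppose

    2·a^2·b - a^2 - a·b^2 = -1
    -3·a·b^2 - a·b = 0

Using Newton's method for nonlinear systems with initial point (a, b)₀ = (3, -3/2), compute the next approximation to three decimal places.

(1.819, -1.102)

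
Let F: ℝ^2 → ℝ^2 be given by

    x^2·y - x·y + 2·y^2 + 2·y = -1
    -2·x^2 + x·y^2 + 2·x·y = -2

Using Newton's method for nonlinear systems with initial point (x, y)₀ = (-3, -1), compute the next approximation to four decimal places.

(-1.8182, -0.7273)

At (-3, -1): F = (-11.0000, -13.0000).
Jacobian J = [[2·x·y - y, x^2 - x + 4·y + 2], [-4·x + y^2 + 2·y, 2·x·y + 2·x]].
At the point, J = [[7.0000, 10.0000], [11.0000, 0.0000]] (det J = -110.0000).
Solving J·Δ = −F gives Δ = (1.1818, 0.2727).
Then the next iterate is (x, y)₁ = (-1.8182, -0.7273).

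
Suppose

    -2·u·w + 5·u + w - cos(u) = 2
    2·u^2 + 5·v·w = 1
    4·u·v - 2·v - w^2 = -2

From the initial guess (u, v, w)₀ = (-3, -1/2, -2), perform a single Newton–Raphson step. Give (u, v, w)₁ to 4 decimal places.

At (-3, -1/2, -2): F = (-30.010008, 22.0000, 5.0000).
Jacobian J = [[-2·w + sin(u) + 5, 0, -2·u + 1], [4·u, 5·w, 5·v], [4·v, 4·u - 2, -2·w]].
At the point, J = [[8.858880, 0.0000, 7.0000], [-12.0000, -10.0000, -2.5000], [-2.0000, -14.0000, 4.0000]] (det J = 371.584001).
Solving J·Δ = −F gives Δ = (-1.1969, 2.1858, 5.8019).
Then the next iterate is (u, v, w)₁ = (-4.1969, 1.6858, 3.8019).

(-4.1969, 1.6858, 3.8019)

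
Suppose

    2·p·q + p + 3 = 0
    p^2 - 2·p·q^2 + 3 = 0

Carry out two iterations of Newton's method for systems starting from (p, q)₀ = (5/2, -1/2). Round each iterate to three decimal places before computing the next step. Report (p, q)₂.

At (5/2, -1/2): F = (3.000, 8.000).
Jacobian J = [[2·q + 1, 2·p], [2·p - 2·q^2, -4·p·q]].
At the point, J = [[0.000, 5.000], [4.500, 5.000]] (det J = -22.500).
Solving J·Δ = −F gives Δ = (-1.111, -0.600).
Then the next iterate is (p, q)₁ = (1.389, -1.100).
Round to (1.389, -1.100) and repeat: F = (1.33320, 1.56794), J = [[-1.200, 2.778], [0.358, 6.11160]].
Δ = (0.455, -0.283), so (p, q)₂ = (1.844, -1.383).

(1.844, -1.383)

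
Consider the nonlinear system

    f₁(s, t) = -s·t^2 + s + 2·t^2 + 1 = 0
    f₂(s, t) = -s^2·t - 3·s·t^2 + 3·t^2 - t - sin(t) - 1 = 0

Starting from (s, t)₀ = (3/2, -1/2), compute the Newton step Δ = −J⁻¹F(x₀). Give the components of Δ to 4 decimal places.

(-4.0940, -0.8910)

At (3/2, -1/2): F = (2.6250, 0.729426).
Jacobian J = [[-t^2 + 1, -2·s·t + 4·t], [-2·s·t - 3·t^2, -s^2 - 6·s·t + 6·t - cos(t) - 1]].
At the point, J = [[0.7500, -0.5000], [0.7500, -2.627583]] (det J = -1.595687).
Solving J·Δ = −F gives Δ = (-4.0940, -0.8910).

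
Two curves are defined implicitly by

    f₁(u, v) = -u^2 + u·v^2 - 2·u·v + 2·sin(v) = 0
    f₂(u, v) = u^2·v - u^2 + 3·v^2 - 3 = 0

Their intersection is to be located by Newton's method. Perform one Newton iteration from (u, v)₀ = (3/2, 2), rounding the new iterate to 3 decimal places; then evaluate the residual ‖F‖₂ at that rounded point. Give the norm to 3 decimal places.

2.688

At (3/2, 2): F = (-0.43141, 11.250).
Jacobian J = [[-2·u + v^2 - 2·v, 2·u·v - 2·u + 2·cos(v)], [2·u·v - 2·u, u^2 + 6·v]].
At the point, J = [[-3.000, 2.16771], [3.000, 14.250]] (det J = -49.25312).
Solving J·Δ = −F gives Δ = (-0.620, -0.659).
Then the next iterate is (u, v)₁ = (0.880, 1.341).
Re-evaluating at (0.880, 1.341): F = (0.39535, 2.65891), so ‖F‖₂ = 2.688.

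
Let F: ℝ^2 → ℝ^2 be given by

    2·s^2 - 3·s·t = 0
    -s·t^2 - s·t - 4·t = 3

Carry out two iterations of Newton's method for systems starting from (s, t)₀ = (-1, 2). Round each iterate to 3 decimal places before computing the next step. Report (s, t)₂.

(17.525, -30.657)

At (-1, 2): F = (8.000, -5.000).
Jacobian J = [[4·s - 3·t, -3·s], [-t^2 - t, -2·s·t - s - 4]].
At the point, J = [[-10.000, 3.000], [-6.000, 1.000]] (det J = 8.000).
Solving J·Δ = −F gives Δ = (-2.875, -12.250).
Then the next iterate is (s, t)₁ = (-3.875, -10.250).
Round to (-3.875, -10.250) and repeat: F = (-89.125, 405.39844), J = [[15.250, 11.625], [-94.81250, -79.56250]].
Δ = (21.400, -20.407), so (s, t)₂ = (17.525, -30.657).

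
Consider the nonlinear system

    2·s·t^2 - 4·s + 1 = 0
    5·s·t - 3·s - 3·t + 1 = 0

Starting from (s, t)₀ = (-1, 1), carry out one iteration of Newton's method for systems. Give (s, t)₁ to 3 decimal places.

(0.667, 0.917)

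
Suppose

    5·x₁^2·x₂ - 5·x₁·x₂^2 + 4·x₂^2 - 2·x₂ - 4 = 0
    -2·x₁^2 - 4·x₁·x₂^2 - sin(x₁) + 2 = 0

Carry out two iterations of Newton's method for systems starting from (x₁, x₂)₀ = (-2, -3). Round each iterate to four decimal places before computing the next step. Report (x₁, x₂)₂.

At (-2, -3): F = (68.0000, 66.909297).
Jacobian J = [[10·x₁·x₂ - 5·x₂^2, 5·x₁^2 - 10·x₁·x₂ + 8·x₂ - 2], [-4·x₁ - 4·x₂^2 - cos(x₁), -8·x₁·x₂]].
At the point, J = [[15.0000, -66.0000], [-27.583853, -48.0000]] (det J = -2540.534309).
Solving J·Δ = −F gives Δ = (0.4535, 1.1334).
Then the next iterate is (x₁, x₂)₁ = (-1.5465, -1.8666).
Round to (-1.5465, -1.8666) and repeat: F = (18.290141, 19.769614), J = [[11.445991, -33.841458], [-7.775076, -23.093575]].
Δ = (0.4676, 0.6986), so (x₁, x₂)₂ = (-1.0789, -1.1680).

(-1.0789, -1.1680)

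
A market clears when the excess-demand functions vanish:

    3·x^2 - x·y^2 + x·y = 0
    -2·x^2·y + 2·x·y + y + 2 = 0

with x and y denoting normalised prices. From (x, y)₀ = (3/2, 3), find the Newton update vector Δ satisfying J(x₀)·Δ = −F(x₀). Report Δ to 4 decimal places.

(0.0533, -0.2787)

At (3/2, 3): F = (-2.2500, 0.5000).
Jacobian J = [[6·x - y^2 + y, -2·x·y + x], [-4·x·y + 2·y, -2·x^2 + 2·x + 1]].
At the point, J = [[3.0000, -7.5000], [-12.0000, -0.5000]] (det J = -91.5000).
Solving J·Δ = −F gives Δ = (0.0533, -0.2787).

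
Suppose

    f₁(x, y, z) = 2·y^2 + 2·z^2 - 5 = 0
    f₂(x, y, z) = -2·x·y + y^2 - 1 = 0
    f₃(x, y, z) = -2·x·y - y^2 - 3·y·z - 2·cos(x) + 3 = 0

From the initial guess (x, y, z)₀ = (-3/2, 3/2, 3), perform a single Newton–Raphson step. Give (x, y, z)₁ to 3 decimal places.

(-0.946, 0.819, 1.882)

At (-3/2, 3/2, 3): F = (17.500, 5.750, -8.39147).
Jacobian J = [[0, 4·y, 4·z], [-2·y, -2·x + 2·y, 0], [-2·y + 2·sin(x), -2·x - 2·y - 3·z, -3·y]].
At the point, J = [[0.000, 6.000, 12.000], [-3.000, 6.000, 0.000], [-4.99499, -9.000, -4.500]] (det J = 602.63928).
Solving J·Δ = −F gives Δ = (0.554, -0.681, -1.118).
Then the next iterate is (x, y, z)₁ = (-0.946, 0.819, 1.882).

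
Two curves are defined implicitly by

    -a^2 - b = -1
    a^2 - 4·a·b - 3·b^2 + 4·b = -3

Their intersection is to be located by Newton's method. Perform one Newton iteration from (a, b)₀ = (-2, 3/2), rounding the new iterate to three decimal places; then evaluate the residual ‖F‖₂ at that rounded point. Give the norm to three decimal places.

At (-2, 3/2): F = (-4.500, 18.250).
Jacobian J = [[-2·a, -1], [2·a - 4·b, -4·a - 6·b + 4]].
At the point, J = [[4.000, -1.000], [-10.000, 3.000]] (det J = 2.000).
Solving J·Δ = −F gives Δ = (-2.375, -14.000).
Then the next iterate is (a, b)₁ = (-4.375, -12.500).
Re-evaluating at (-4.375, -12.500): F = (-5.64062, -715.35938), so ‖F‖₂ = 715.382.

715.382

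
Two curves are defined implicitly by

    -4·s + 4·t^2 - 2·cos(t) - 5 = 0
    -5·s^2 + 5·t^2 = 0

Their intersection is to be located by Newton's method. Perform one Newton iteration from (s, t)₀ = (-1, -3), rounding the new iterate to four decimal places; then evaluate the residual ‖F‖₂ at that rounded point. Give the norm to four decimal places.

At (-1, -3): F = (36.979985, 40.0000).
Jacobian J = [[-4, 8·t + 2·sin(t)], [-10·s, 10·t]].
At the point, J = [[-4.0000, -24.282240], [10.0000, -30.0000]] (det J = 362.822400).
Solving J·Δ = −F gives Δ = (0.3807, 1.4602).
Then the next iterate is (s, t)₁ = (-0.6193, -1.5398).
Re-evaluating at (-0.6193, -1.5398): F = (6.899153, 9.937258), so ‖F‖₂ = 12.0974.

12.0974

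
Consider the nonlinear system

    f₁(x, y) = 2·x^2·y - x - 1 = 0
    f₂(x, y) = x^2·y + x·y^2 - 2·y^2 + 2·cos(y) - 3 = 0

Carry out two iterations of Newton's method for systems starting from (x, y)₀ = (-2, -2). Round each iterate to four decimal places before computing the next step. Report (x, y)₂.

(-1.3030, -0.3709)

At (-2, -2): F = (-15.0000, -27.832294).
Jacobian J = [[4·x·y - 1, 2·x^2], [2·x·y + y^2, x^2 + 2·x·y - 4·y - 2·sin(y)]].
At the point, J = [[15.0000, 8.0000], [12.0000, 21.818595]] (det J = 231.278923).
Solving J·Δ = −F gives Δ = (0.4524, 1.0268).
Then the next iterate is (x, y)₁ = (-1.5476, -0.9732).
Round to (-1.5476, -0.9732) and repeat: F = (-4.114156, -7.565561), J = [[5.024497, 4.790132], [3.959367, 10.953495]].
Δ = (0.2446, 0.6023), so (x, y)₂ = (-1.3030, -0.3709).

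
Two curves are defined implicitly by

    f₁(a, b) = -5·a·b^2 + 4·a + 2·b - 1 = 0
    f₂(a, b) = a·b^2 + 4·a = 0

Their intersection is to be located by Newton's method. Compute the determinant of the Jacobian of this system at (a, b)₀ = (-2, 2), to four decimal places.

J = [[-5·b^2 + 4, -10·a·b + 2], [b^2 + 4, 2·a·b]].
At the point, J = [[-16.0000, 42.0000], [8.0000, -8.0000]].
det J = -208.0000.

-208.0000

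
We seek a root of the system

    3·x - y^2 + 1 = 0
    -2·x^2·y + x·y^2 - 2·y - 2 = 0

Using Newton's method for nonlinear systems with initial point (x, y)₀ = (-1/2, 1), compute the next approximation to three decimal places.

(-1.556, -1.333)

At (-1/2, 1): F = (-1.500, -5.000).
Jacobian J = [[3, -2·y], [-4·x·y + y^2, -2·x^2 + 2·x·y - 2]].
At the point, J = [[3.000, -2.000], [3.000, -3.500]] (det J = -4.500).
Solving J·Δ = −F gives Δ = (-1.056, -2.333).
Then the next iterate is (x, y)₁ = (-1.556, -1.333).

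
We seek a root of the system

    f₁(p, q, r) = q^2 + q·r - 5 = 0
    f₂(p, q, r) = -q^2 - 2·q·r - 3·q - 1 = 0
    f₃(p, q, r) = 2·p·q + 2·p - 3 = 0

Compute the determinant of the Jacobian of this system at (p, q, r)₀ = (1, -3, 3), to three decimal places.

J = [[0, 2·q + r, q], [0, -2·q - 2·r - 3, -2·q], [2·q + 2, 2·p, 0]].
At the point, J = [[0.000, -3.000, -3.000], [0.000, -3.000, 6.000], [-4.000, 2.000, 0.000]].
det J = 108.000.

108.000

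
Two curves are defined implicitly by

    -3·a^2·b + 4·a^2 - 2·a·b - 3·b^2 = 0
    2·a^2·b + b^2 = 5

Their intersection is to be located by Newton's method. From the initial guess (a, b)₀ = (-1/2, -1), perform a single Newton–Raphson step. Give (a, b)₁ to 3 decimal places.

(5.800, 4.400)

At (-1/2, -1): F = (-2.250, -4.500).
Jacobian J = [[-6·a·b + 8·a - 2·b, -3·a^2 - 2·a - 6·b], [4·a·b, 2·a^2 + 2·b]].
At the point, J = [[-5.000, 6.250], [2.000, -1.500]] (det J = -5.000).
Solving J·Δ = −F gives Δ = (6.300, 5.400).
Then the next iterate is (a, b)₁ = (5.800, 4.400).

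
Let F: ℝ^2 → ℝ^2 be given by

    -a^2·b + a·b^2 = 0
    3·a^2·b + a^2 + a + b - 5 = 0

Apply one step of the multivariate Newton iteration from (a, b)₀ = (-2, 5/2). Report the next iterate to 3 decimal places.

(-1.519, 1.451)

At (-2, 5/2): F = (-22.500, 29.500).
Jacobian J = [[-2·a·b + b^2, -a^2 + 2·a·b], [6·a·b + 2·a + 1, 3·a^2 + 1]].
At the point, J = [[16.250, -14.000], [-33.000, 13.000]] (det J = -250.750).
Solving J·Δ = −F gives Δ = (0.481, -1.049).
Then the next iterate is (a, b)₁ = (-1.519, 1.451).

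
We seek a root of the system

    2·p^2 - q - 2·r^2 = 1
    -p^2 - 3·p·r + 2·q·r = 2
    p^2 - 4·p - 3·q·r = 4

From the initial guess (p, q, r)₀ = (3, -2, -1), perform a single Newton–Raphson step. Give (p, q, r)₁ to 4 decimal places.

At (3, -2, -1): F = (17.0000, 2.0000, -13.0000).
Jacobian J = [[4·p, -1, -4·r], [-2·p - 3·r, 2·r, -3·p + 2·q], [2·p - 4, -3·r, -3·q]].
At the point, J = [[12.0000, -1.0000, 4.0000], [-3.0000, -2.0000, -13.0000], [2.0000, 3.0000, 6.0000]] (det J = 312.0000).
Solving J·Δ = −F gives Δ = (-0.7115, 6.0256, -0.6090).
Then the next iterate is (p, q, r)₁ = (2.2885, 4.0256, -1.6090).

(2.2885, 4.0256, -1.6090)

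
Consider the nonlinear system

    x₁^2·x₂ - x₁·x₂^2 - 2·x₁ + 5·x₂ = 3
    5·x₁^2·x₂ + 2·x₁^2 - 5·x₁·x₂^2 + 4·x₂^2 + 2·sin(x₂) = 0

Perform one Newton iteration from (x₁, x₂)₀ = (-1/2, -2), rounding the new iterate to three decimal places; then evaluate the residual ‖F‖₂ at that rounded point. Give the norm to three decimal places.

2.998

At (-1/2, -2): F = (-10.500, 22.18141).
Jacobian J = [[2·x₁·x₂ - x₂^2 - 2, x₁^2 - 2·x₁·x₂ + 5], [10·x₁·x₂ + 4·x₁ - 5·x₂^2, 5·x₁^2 - 10·x₁·x₂ + 8·x₂ + 2·cos(x₂)]].
At the point, J = [[-4.000, 3.250], [-12.000, -25.58229]] (det J = 141.32917).
Solving J·Δ = −F gives Δ = (-1.391, 1.519).
Then the next iterate is (x₁, x₂)₁ = (-1.891, -0.481).
Re-evaluating at (-1.891, -0.481): F = (-2.90550, 0.73940), so ‖F‖₂ = 2.998.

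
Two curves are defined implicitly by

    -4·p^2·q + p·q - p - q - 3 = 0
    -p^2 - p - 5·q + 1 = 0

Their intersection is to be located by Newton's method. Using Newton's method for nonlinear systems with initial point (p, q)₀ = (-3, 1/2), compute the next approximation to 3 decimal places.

(-1.596, 0.404)

At (-3, 1/2): F = (-20.000, -7.500).
Jacobian J = [[-8·p·q + q - 1, -4·p^2 + p - 1], [-2·p - 1, -5]].
At the point, J = [[11.500, -40.000], [5.000, -5.000]] (det J = 142.500).
Solving J·Δ = −F gives Δ = (1.404, -0.096).
Then the next iterate is (p, q)₁ = (-1.596, 0.404).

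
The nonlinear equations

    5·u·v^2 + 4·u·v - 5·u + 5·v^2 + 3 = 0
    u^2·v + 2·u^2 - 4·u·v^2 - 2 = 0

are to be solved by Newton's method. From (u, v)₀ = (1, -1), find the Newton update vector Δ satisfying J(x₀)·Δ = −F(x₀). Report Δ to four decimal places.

(-0.6471, 0.4118)

At (1, -1): F = (4.0000, -5.0000).
Jacobian J = [[5·v^2 + 4·v - 5, 10·u·v + 4·u + 10·v], [2·u·v + 4·u - 4·v^2, u^2 - 8·u·v]].
At the point, J = [[-4.0000, -16.0000], [-2.0000, 9.0000]] (det J = -68.0000).
Solving J·Δ = −F gives Δ = (-0.6471, 0.4118).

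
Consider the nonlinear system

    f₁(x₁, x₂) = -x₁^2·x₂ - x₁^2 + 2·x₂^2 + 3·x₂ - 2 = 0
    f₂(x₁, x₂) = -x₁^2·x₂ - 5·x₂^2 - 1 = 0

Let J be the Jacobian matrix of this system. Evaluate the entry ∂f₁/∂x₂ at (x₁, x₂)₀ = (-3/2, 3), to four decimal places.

12.7500

∂f₁/∂x₂ = -x₁^2 + 4·x₂ + 3.
At (-3/2, 3) this is 12.7500.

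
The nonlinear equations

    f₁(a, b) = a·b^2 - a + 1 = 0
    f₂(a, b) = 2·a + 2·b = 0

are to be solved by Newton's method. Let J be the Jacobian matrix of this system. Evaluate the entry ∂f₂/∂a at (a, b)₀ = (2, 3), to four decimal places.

∂f₂/∂a = 2.
At (2, 3) this is 2.0000.

2.0000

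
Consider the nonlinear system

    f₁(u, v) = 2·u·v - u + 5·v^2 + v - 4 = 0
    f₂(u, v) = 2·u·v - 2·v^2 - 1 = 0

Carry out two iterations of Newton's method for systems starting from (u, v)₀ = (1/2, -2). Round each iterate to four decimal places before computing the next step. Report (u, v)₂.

(-0.9027, -0.7471)

At (1/2, -2): F = (11.5000, -11.0000).
Jacobian J = [[2·v - 1, 2·u + 10·v + 1], [2·v, 2·u - 4·v]].
At the point, J = [[-5.0000, -18.0000], [-4.0000, 9.0000]] (det J = -117.0000).
Solving J·Δ = −F gives Δ = (-0.8077, 0.8632).
Then the next iterate is (u, v)₁ = (-0.3077, -1.1368).
Round to (-0.3077, -1.1368) and repeat: F = (2.332058, -2.885042), J = [[-3.2736, -10.9834], [-2.2736, 3.9318]].
Δ = (-0.5950, 0.3897), so (u, v)₂ = (-0.9027, -0.7471).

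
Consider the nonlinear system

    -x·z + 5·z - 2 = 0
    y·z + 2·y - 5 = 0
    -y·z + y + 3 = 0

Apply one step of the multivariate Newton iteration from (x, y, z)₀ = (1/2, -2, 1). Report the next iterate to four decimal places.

At (1/2, -2, 1): F = (2.5000, -11.0000, 3.0000).
Jacobian J = [[-z, 0, -x + 5], [0, z + 2, y], [0, -z + 1, -y]].
At the point, J = [[-1.0000, 0.0000, 4.5000], [0.0000, 3.0000, -2.0000], [0.0000, 0.0000, 2.0000]] (det J = -6.0000).
Solving J·Δ = −F gives Δ = (-4.2500, 2.6667, -1.5000).
Then the next iterate is (x, y, z)₁ = (-3.7500, 0.6667, -0.5000).

(-3.7500, 0.6667, -0.5000)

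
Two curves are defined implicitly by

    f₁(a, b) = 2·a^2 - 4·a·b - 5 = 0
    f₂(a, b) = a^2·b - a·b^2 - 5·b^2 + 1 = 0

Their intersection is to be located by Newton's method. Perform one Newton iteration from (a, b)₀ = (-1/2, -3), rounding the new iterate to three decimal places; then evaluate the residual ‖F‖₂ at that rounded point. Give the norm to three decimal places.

At (-1/2, -3): F = (-10.500, -40.250).
Jacobian J = [[4·a - 4·b, -4·a], [2·a·b - b^2, a^2 - 2·a·b - 10·b]].
At the point, J = [[10.000, 2.000], [-6.000, 27.250]] (det J = 284.500).
Solving J·Δ = −F gives Δ = (0.723, 1.636).
Then the next iterate is (a, b)₁ = (0.223, -1.364).
Re-evaluating at (0.223, -1.364): F = (-3.68385, -8.78520), so ‖F‖₂ = 9.526.

9.526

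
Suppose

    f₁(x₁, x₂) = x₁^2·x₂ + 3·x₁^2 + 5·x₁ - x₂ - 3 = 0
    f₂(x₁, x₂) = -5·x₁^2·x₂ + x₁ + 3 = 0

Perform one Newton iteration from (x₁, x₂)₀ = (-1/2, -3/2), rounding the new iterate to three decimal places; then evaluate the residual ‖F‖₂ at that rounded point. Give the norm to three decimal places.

4.915

At (-1/2, -3/2): F = (-3.625, 4.375).
Jacobian J = [[2·x₁·x₂ + 6·x₁ + 5, x₁^2 - 1], [-10·x₁·x₂ + 1, -5·x₁^2]].
At the point, J = [[3.500, -0.750], [-6.500, -1.250]] (det J = -9.250).
Solving J·Δ = −F gives Δ = (0.845, -0.892).
Then the next iterate is (x₁, x₂)₁ = (0.345, -2.392).
Re-evaluating at (0.345, -2.392): F = (1.18937, 4.76854), so ‖F‖₂ = 4.915.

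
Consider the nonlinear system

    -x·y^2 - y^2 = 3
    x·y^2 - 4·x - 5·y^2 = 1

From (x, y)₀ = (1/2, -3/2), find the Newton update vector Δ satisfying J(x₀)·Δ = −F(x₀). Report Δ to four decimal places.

(-1.2000, 0.8167)

At (1/2, -3/2): F = (-6.3750, -13.1250).
Jacobian J = [[-y^2, -2·x·y - 2·y], [y^2 - 4, 2·x·y - 10·y]].
At the point, J = [[-2.2500, 4.5000], [-1.7500, 13.5000]] (det J = -22.5000).
Solving J·Δ = −F gives Δ = (-1.2000, 0.8167).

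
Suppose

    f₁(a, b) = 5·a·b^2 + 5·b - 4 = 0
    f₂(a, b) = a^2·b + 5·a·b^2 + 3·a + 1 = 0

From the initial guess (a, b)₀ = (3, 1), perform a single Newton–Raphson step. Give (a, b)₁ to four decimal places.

At (3, 1): F = (16.0000, 34.0000).
Jacobian J = [[5·b^2, 10·a·b + 5], [2·a·b + 5·b^2 + 3, a^2 + 10·a·b]].
At the point, J = [[5.0000, 35.0000], [14.0000, 39.0000]] (det J = -295.0000).
Solving J·Δ = −F gives Δ = (-1.9186, -0.1831).
Then the next iterate is (a, b)₁ = (1.0814, 0.8169).

(1.0814, 0.8169)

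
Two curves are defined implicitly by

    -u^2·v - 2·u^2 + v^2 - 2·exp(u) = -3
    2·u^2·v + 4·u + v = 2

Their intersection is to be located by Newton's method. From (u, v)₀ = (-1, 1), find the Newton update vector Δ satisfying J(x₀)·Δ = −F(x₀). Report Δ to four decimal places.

At (-1, 1): F = (0.264241, -3.0000).
Jacobian J = [[-2·u·v - 4·u - 2·exp(u), -u^2 + 2·v], [4·u·v + 4, 2·u^2 + 1]].
At the point, J = [[5.264241, 1.0000], [0.0000, 3.0000]] (det J = 15.792723).
Solving J·Δ = −F gives Δ = (-0.2402, 1.0000).

(-0.2402, 1.0000)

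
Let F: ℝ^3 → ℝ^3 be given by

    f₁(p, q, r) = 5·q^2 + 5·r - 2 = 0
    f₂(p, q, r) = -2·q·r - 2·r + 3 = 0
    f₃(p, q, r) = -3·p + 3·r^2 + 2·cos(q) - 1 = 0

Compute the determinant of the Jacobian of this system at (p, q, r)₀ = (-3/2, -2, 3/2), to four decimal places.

75.0000

J = [[0, 10·q, 5], [0, -2·r, -2·q - 2], [-3, -2·sin(q), 6·r]].
At the point, J = [[0.0000, -20.0000, 5.0000], [0.0000, -3.0000, 2.0000], [-3.0000, 1.818595, 9.0000]].
det J = 75.0000.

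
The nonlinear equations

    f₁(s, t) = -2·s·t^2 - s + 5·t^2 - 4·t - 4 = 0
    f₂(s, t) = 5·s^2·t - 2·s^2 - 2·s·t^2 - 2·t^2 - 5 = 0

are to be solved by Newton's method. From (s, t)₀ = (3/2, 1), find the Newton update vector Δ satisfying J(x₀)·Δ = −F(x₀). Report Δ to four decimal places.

(-2.5000, 16.6000)

At (3/2, 1): F = (-7.5000, -3.2500).
Jacobian J = [[-2·t^2 - 1, -4·s·t + 10·t - 4], [10·s·t - 4·s - 2·t^2, 5·s^2 - 4·s·t - 4·t]].
At the point, J = [[-3.0000, 0.0000], [7.0000, 1.2500]] (det J = -3.7500).
Solving J·Δ = −F gives Δ = (-2.5000, 16.6000).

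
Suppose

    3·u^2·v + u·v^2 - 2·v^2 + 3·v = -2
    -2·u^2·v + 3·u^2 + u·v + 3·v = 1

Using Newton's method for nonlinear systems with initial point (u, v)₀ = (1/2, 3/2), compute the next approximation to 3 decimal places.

At (1/2, 3/2): F = (4.250, 4.250).
Jacobian J = [[6·u·v + v^2, 3·u^2 + 2·u·v - 4·v + 3], [-4·u·v + 6·u + v, -2·u^2 + u + 3]].
At the point, J = [[6.750, -0.750], [1.500, 3.000]] (det J = 21.375).
Solving J·Δ = −F gives Δ = (-0.746, -1.044).
Then the next iterate is (u, v)₁ = (-0.246, 0.456).

(-0.246, 0.456)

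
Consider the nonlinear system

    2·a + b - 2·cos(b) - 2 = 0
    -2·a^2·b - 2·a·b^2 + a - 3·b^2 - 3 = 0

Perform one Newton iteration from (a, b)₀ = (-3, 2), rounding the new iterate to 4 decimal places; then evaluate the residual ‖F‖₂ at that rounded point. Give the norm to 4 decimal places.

At (-3, 2): F = (-5.167706, -30.0000).
Jacobian J = [[2, 2·sin(b) + 1], [-4·a·b - 2·b^2 + 1, -2·a^2 - 4·a·b - 6·b]].
At the point, J = [[2.0000, 2.818595], [17.0000, -6.0000]] (det J = -59.916113).
Solving J·Δ = −F gives Δ = (1.9288, 0.4648).
Then the next iterate is (a, b)₁ = (-1.0712, 2.4648).
Re-evaluating at (-1.0712, 2.4648): F = (-0.118429, -14.937890), so ‖F‖₂ = 14.9384.

14.9384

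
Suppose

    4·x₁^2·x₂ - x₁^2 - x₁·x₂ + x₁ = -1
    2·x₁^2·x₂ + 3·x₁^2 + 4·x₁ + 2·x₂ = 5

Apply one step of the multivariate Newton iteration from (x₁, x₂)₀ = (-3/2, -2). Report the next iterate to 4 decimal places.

At (-3/2, -2): F = (-23.7500, -17.2500).
Jacobian J = [[8·x₁·x₂ - 2·x₁ - x₂ + 1, 4·x₁^2 - x₁], [4·x₁·x₂ + 6·x₁ + 4, 2·x₁^2 + 2]].
At the point, J = [[30.0000, 10.5000], [7.0000, 6.5000]] (det J = 121.5000).
Solving J·Δ = −F gives Δ = (-0.2202, 2.8909).
Then the next iterate is (x₁, x₂)₁ = (-1.7202, 0.8909).

(-1.7202, 0.8909)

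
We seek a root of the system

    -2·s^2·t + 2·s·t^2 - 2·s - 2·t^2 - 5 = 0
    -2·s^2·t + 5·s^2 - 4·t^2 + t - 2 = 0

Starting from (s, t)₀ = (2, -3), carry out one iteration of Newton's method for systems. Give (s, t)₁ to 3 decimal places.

At (2, -3): F = (33.000, 3.000).
Jacobian J = [[-4·s·t + 2·t^2 - 2, -2·s^2 + 4·s·t - 4·t], [-4·s·t + 10·s, -2·s^2 - 8·t + 1]].
At the point, J = [[40.000, -20.000], [44.000, 17.000]] (det J = 1560.000).
Solving J·Δ = −F gives Δ = (-0.398, 0.854).
Then the next iterate is (s, t)₁ = (1.602, -2.146).

(1.602, -2.146)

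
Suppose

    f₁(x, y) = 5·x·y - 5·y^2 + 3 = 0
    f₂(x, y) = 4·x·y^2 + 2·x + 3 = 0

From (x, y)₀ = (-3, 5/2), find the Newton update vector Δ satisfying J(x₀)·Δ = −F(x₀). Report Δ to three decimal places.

At (-3, 5/2): F = (-65.750, -78.000).
Jacobian J = [[5·y, 5·x - 10·y], [4·y^2 + 2, 8·x·y]].
At the point, J = [[12.500, -40.000], [27.000, -60.000]] (det J = 330.000).
Solving J·Δ = −F gives Δ = (-2.500, -2.425).

(-2.500, -2.425)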